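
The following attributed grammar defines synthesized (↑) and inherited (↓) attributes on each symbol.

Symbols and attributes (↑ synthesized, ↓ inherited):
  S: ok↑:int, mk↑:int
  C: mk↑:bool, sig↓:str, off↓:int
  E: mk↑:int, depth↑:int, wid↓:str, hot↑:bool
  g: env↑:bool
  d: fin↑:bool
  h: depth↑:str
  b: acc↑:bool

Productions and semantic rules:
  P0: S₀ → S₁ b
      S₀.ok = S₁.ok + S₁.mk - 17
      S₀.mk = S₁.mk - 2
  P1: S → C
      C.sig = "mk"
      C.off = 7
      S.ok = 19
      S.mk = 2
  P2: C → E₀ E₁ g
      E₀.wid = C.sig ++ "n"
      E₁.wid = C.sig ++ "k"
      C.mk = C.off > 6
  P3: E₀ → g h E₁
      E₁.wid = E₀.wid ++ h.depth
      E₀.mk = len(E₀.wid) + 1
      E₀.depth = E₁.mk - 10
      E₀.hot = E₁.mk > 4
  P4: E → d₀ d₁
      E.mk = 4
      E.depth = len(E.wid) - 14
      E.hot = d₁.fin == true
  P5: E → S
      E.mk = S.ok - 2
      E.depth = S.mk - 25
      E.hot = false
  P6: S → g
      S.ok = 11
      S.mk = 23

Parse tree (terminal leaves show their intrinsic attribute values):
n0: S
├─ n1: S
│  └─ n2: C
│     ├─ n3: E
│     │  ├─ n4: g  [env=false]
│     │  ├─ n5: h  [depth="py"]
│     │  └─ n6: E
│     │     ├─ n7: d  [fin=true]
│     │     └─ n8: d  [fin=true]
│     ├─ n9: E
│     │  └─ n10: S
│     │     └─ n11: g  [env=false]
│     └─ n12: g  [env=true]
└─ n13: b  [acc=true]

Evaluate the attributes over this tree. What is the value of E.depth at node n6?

-9

1. n2.sig = "mk"  ["mk"]
2. n2.off = 7  [7]
3. n3.wid = "mkn"  [C.sig ++ "n"]
4. n4.env = false  [terminal]
5. n5.depth = "py"  [terminal]
6. n6.wid = "mknpy"  [E₀.wid ++ h.depth]
7. n7.fin = true  [terminal]
8. n8.fin = true  [terminal]
9. n6.mk = 4  [4]
10. n6.depth = -9  [len(E.wid) - 14]
11. n6.hot = true  [d₁.fin == true]
12. n3.mk = 4  [len(E₀.wid) + 1]
13. n3.depth = -6  [E₁.mk - 10]
14. n3.hot = false  [E₁.mk > 4]
15. n9.wid = "mkk"  [C.sig ++ "k"]
16. n11.env = false  [terminal]
17. n10.ok = 11  [11]
18. n10.mk = 23  [23]
19. n9.mk = 9  [S.ok - 2]
20. n9.depth = -2  [S.mk - 25]
21. n9.hot = false  [false]
22. n12.env = true  [terminal]
23. n2.mk = true  [C.off > 6]
24. n1.ok = 19  [19]
25. n1.mk = 2  [2]
26. n13.acc = true  [terminal]
27. n0.ok = 4  [S₁.ok + S₁.mk - 17]
28. n0.mk = 0  [S₁.mk - 2]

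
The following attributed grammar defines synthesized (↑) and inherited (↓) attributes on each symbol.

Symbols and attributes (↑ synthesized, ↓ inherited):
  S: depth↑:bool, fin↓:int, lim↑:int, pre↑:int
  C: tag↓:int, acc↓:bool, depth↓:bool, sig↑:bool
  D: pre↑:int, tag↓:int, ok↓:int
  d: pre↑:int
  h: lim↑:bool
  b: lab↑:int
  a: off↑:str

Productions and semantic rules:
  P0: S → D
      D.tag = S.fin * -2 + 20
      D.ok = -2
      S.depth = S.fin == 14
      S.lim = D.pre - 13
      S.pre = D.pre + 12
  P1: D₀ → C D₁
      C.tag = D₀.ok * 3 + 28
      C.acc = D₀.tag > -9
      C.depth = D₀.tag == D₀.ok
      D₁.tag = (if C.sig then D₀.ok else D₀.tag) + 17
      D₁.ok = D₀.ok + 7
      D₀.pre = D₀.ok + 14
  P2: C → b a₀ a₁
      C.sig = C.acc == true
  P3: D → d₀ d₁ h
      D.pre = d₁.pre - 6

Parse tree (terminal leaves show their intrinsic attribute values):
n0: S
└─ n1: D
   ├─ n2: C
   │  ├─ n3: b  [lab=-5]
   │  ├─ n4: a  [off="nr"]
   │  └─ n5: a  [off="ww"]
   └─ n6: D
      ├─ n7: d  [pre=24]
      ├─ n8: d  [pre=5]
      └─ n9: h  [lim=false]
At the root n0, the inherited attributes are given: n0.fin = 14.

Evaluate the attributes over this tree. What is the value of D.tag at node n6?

15

1. n0.fin = 14  [given at root]
2. n1.tag = -8  [S.fin * -2 + 20]
3. n1.ok = -2  [-2]
4. n2.tag = 22  [D₀.ok * 3 + 28]
5. n2.acc = true  [D₀.tag > -9]
6. n2.depth = false  [D₀.tag == D₀.ok]
7. n3.lab = -5  [terminal]
8. n4.off = "nr"  [terminal]
9. n5.off = "ww"  [terminal]
10. n2.sig = true  [C.acc == true]
11. n6.tag = 15  [(if C.sig then D₀.ok else D₀.tag) + 17]
12. n6.ok = 5  [D₀.ok + 7]
13. n7.pre = 24  [terminal]
14. n8.pre = 5  [terminal]
15. n9.lim = false  [terminal]
16. n6.pre = -1  [d₁.pre - 6]
17. n1.pre = 12  [D₀.ok + 14]
18. n0.depth = true  [S.fin == 14]
19. n0.lim = -1  [D.pre - 13]
20. n0.pre = 24  [D.pre + 12]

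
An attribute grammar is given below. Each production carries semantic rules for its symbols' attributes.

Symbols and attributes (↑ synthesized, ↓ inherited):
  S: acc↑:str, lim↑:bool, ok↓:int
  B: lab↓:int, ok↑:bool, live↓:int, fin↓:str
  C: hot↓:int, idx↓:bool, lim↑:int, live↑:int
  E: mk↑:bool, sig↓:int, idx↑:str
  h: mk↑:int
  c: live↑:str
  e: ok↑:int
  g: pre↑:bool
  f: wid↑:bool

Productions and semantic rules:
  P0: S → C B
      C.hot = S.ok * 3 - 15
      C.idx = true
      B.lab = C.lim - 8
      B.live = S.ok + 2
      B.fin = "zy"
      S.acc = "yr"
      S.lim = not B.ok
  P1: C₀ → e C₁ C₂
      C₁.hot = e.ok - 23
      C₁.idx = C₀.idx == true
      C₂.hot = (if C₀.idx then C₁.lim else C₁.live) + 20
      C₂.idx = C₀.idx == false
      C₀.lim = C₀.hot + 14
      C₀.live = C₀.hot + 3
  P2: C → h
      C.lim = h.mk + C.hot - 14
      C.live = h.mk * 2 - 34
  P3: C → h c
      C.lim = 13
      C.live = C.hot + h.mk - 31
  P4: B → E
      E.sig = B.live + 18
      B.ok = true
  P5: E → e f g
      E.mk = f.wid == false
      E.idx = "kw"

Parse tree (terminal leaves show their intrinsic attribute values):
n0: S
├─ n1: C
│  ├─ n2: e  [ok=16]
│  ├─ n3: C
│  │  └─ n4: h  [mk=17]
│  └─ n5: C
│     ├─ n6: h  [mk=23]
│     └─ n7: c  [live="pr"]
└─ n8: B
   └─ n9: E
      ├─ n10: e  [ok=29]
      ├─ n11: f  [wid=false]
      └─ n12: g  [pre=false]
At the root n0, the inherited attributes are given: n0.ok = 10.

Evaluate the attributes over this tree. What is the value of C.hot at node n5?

1. n0.ok = 10  [given at root]
2. n1.hot = 15  [S.ok * 3 - 15]
3. n1.idx = true  [true]
4. n2.ok = 16  [terminal]
5. n3.hot = -7  [e.ok - 23]
6. n3.idx = true  [C₀.idx == true]
7. n4.mk = 17  [terminal]
8. n3.lim = -4  [h.mk + C.hot - 14]
9. n3.live = 0  [h.mk * 2 - 34]
10. n5.hot = 16  [(if C₀.idx then C₁.lim else C₁.live) + 20]
11. n5.idx = false  [C₀.idx == false]
12. n6.mk = 23  [terminal]
13. n7.live = "pr"  [terminal]
14. n5.lim = 13  [13]
15. n5.live = 8  [C.hot + h.mk - 31]
16. n1.lim = 29  [C₀.hot + 14]
17. n1.live = 18  [C₀.hot + 3]
18. n8.lab = 21  [C.lim - 8]
19. n8.live = 12  [S.ok + 2]
20. n8.fin = "zy"  ["zy"]
21. n9.sig = 30  [B.live + 18]
22. n10.ok = 29  [terminal]
23. n11.wid = false  [terminal]
24. n12.pre = false  [terminal]
25. n9.mk = true  [f.wid == false]
26. n9.idx = "kw"  ["kw"]
27. n8.ok = true  [true]
28. n0.acc = "yr"  ["yr"]
29. n0.lim = false  [not B.ok]

16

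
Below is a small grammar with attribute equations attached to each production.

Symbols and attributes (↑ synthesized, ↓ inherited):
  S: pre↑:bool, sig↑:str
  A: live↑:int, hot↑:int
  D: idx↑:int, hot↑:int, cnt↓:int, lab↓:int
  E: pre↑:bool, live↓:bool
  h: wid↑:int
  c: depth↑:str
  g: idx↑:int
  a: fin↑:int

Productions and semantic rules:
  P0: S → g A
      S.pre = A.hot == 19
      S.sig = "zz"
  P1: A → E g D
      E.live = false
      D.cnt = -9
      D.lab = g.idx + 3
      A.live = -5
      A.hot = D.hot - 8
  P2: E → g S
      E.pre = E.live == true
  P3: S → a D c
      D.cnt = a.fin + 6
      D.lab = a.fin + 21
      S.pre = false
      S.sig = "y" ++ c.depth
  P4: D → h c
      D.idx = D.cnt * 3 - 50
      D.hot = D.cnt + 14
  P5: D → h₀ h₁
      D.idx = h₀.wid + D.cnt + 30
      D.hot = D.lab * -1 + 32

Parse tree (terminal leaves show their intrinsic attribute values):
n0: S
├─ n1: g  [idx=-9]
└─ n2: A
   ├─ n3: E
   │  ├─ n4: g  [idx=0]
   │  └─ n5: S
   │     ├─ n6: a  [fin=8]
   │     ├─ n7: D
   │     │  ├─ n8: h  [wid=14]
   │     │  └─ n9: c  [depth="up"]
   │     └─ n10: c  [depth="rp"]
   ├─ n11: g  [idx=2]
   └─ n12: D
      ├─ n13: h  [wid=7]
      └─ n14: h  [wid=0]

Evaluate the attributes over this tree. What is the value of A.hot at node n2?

1. n1.idx = -9  [terminal]
2. n3.live = false  [false]
3. n4.idx = 0  [terminal]
4. n6.fin = 8  [terminal]
5. n7.cnt = 14  [a.fin + 6]
6. n7.lab = 29  [a.fin + 21]
7. n8.wid = 14  [terminal]
8. n9.depth = "up"  [terminal]
9. n7.idx = -8  [D.cnt * 3 - 50]
10. n7.hot = 28  [D.cnt + 14]
11. n10.depth = "rp"  [terminal]
12. n5.pre = false  [false]
13. n5.sig = "yrp"  ["y" ++ c.depth]
14. n3.pre = false  [E.live == true]
15. n11.idx = 2  [terminal]
16. n12.cnt = -9  [-9]
17. n12.lab = 5  [g.idx + 3]
18. n13.wid = 7  [terminal]
19. n14.wid = 0  [terminal]
20. n12.idx = 28  [h₀.wid + D.cnt + 30]
21. n12.hot = 27  [D.lab * -1 + 32]
22. n2.live = -5  [-5]
23. n2.hot = 19  [D.hot - 8]
24. n0.pre = true  [A.hot == 19]
25. n0.sig = "zz"  ["zz"]

19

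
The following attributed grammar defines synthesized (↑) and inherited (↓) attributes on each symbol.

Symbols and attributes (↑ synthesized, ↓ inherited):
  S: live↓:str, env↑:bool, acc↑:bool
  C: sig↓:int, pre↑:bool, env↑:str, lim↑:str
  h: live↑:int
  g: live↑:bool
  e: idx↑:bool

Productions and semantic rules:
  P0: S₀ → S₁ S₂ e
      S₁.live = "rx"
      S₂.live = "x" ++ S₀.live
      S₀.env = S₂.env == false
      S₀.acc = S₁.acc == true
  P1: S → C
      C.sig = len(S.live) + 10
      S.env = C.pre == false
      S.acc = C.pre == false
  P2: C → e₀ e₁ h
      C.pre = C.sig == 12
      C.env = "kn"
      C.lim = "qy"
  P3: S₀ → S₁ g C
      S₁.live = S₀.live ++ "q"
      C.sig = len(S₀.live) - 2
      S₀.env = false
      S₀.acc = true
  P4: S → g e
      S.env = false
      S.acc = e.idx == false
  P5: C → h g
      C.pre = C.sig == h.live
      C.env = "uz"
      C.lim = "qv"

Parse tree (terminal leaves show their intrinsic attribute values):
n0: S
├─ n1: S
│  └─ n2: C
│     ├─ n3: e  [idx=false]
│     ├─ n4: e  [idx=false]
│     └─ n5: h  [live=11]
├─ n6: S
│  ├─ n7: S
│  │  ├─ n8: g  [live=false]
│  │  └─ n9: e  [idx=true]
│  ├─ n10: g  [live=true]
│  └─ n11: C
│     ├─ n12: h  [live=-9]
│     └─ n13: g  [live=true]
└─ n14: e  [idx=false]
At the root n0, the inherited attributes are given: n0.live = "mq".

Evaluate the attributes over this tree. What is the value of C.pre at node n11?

1. n0.live = "mq"  [given at root]
2. n1.live = "rx"  ["rx"]
3. n2.sig = 12  [len(S.live) + 10]
4. n3.idx = false  [terminal]
5. n4.idx = false  [terminal]
6. n5.live = 11  [terminal]
7. n2.pre = true  [C.sig == 12]
8. n2.env = "kn"  ["kn"]
9. n2.lim = "qy"  ["qy"]
10. n1.env = false  [C.pre == false]
11. n1.acc = false  [C.pre == false]
12. n6.live = "xmq"  ["x" ++ S₀.live]
13. n7.live = "xmqq"  [S₀.live ++ "q"]
14. n8.live = false  [terminal]
15. n9.idx = true  [terminal]
16. n7.env = false  [false]
17. n7.acc = false  [e.idx == false]
18. n10.live = true  [terminal]
19. n11.sig = 1  [len(S₀.live) - 2]
20. n12.live = -9  [terminal]
21. n13.live = true  [terminal]
22. n11.pre = false  [C.sig == h.live]
23. n11.env = "uz"  ["uz"]
24. n11.lim = "qv"  ["qv"]
25. n6.env = false  [false]
26. n6.acc = true  [true]
27. n14.idx = false  [terminal]
28. n0.env = true  [S₂.env == false]
29. n0.acc = false  [S₁.acc == true]

false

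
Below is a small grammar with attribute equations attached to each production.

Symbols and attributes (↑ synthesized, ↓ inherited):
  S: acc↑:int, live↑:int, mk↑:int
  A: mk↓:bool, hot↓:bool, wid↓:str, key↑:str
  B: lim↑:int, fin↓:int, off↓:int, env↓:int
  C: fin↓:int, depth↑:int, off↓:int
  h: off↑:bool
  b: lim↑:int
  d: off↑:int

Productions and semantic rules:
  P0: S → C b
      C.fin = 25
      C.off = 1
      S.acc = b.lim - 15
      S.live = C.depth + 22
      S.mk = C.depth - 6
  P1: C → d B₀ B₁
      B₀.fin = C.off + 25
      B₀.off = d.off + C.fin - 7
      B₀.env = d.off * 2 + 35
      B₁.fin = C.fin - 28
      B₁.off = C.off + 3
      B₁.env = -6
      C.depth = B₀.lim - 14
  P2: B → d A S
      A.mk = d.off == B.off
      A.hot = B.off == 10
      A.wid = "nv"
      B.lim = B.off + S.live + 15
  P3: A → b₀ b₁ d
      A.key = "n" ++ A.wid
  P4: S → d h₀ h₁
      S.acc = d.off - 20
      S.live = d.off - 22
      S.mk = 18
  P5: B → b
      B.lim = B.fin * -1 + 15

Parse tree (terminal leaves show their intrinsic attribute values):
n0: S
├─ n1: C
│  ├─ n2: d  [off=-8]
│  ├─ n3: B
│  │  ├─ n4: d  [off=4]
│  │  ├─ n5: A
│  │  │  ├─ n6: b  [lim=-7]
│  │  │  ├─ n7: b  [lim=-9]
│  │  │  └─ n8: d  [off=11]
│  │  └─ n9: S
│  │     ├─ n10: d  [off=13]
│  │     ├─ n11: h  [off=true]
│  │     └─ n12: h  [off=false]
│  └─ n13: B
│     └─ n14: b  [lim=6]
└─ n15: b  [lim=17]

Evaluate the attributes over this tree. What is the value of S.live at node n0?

24

1. n1.fin = 25  [25]
2. n1.off = 1  [1]
3. n2.off = -8  [terminal]
4. n3.fin = 26  [C.off + 25]
5. n3.off = 10  [d.off + C.fin - 7]
6. n3.env = 19  [d.off * 2 + 35]
7. n4.off = 4  [terminal]
8. n5.mk = false  [d.off == B.off]
9. n5.hot = true  [B.off == 10]
10. n5.wid = "nv"  ["nv"]
11. n6.lim = -7  [terminal]
12. n7.lim = -9  [terminal]
13. n8.off = 11  [terminal]
14. n5.key = "nnv"  ["n" ++ A.wid]
15. n10.off = 13  [terminal]
16. n11.off = true  [terminal]
17. n12.off = false  [terminal]
18. n9.acc = -7  [d.off - 20]
19. n9.live = -9  [d.off - 22]
20. n9.mk = 18  [18]
21. n3.lim = 16  [B.off + S.live + 15]
22. n13.fin = -3  [C.fin - 28]
23. n13.off = 4  [C.off + 3]
24. n13.env = -6  [-6]
25. n14.lim = 6  [terminal]
26. n13.lim = 18  [B.fin * -1 + 15]
27. n1.depth = 2  [B₀.lim - 14]
28. n15.lim = 17  [terminal]
29. n0.acc = 2  [b.lim - 15]
30. n0.live = 24  [C.depth + 22]
31. n0.mk = -4  [C.depth - 6]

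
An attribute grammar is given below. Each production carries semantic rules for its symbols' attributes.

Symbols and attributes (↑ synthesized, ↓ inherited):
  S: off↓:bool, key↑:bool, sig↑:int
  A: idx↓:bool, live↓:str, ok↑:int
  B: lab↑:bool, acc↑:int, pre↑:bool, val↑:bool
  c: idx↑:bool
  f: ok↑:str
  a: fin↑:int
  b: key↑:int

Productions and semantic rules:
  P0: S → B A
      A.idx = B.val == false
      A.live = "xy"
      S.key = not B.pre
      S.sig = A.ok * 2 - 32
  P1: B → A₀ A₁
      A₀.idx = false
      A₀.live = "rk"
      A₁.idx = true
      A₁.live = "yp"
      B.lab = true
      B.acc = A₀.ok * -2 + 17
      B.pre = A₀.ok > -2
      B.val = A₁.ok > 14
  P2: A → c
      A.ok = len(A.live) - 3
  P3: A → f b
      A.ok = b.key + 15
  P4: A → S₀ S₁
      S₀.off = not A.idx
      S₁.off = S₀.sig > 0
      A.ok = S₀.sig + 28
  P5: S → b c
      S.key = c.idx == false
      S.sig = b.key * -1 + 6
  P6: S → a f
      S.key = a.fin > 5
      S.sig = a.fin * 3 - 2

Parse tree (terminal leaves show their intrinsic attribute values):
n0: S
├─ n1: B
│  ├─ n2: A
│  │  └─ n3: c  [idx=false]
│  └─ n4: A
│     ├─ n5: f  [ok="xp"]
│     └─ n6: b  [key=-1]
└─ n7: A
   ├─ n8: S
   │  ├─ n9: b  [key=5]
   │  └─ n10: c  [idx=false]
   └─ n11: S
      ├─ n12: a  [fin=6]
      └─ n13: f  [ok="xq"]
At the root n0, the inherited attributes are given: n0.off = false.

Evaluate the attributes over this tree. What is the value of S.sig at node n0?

1. n0.off = false  [given at root]
2. n2.idx = false  [false]
3. n2.live = "rk"  ["rk"]
4. n3.idx = false  [terminal]
5. n2.ok = -1  [len(A.live) - 3]
6. n4.idx = true  [true]
7. n4.live = "yp"  ["yp"]
8. n5.ok = "xp"  [terminal]
9. n6.key = -1  [terminal]
10. n4.ok = 14  [b.key + 15]
11. n1.lab = true  [true]
12. n1.acc = 19  [A₀.ok * -2 + 17]
13. n1.pre = true  [A₀.ok > -2]
14. n1.val = false  [A₁.ok > 14]
15. n7.idx = true  [B.val == false]
16. n7.live = "xy"  ["xy"]
17. n8.off = false  [not A.idx]
18. n9.key = 5  [terminal]
19. n10.idx = false  [terminal]
20. n8.key = true  [c.idx == false]
21. n8.sig = 1  [b.key * -1 + 6]
22. n11.off = true  [S₀.sig > 0]
23. n12.fin = 6  [terminal]
24. n13.ok = "xq"  [terminal]
25. n11.key = true  [a.fin > 5]
26. n11.sig = 16  [a.fin * 3 - 2]
27. n7.ok = 29  [S₀.sig + 28]
28. n0.key = false  [not B.pre]
29. n0.sig = 26  [A.ok * 2 - 32]

26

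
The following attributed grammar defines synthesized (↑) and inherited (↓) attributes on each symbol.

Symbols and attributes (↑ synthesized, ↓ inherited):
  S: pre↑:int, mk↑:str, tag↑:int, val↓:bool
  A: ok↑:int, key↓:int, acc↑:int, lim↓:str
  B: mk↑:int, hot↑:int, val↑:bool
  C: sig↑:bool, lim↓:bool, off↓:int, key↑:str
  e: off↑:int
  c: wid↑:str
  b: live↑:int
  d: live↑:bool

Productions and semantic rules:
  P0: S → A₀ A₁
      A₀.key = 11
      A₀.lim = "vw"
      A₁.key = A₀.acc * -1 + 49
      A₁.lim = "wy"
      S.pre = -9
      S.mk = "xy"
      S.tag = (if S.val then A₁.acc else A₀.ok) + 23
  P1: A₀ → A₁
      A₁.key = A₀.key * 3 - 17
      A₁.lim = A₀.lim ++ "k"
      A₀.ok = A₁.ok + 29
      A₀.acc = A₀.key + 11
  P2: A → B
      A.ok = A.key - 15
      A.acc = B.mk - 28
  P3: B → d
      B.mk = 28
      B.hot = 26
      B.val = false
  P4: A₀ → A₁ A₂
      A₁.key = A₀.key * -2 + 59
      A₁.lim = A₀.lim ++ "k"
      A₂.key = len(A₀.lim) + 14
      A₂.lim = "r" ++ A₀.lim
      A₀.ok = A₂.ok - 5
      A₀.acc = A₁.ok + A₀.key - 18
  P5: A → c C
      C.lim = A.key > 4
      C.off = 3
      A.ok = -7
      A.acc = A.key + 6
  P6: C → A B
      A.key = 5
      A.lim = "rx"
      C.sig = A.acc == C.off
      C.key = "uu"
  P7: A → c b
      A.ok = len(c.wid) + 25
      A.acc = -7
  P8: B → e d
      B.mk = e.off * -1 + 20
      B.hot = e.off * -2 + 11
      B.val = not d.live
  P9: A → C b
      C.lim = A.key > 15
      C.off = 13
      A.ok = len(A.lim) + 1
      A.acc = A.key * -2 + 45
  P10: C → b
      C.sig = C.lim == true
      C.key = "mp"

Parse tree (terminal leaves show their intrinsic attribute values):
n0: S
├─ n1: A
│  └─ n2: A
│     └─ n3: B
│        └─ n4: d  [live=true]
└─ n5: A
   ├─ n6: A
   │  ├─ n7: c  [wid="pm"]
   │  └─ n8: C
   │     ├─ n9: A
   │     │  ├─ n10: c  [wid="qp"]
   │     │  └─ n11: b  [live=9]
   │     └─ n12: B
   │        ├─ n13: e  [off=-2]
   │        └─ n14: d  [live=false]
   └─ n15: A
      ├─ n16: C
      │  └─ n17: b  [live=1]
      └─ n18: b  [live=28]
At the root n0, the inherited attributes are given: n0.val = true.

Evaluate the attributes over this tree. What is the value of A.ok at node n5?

1. n0.val = true  [given at root]
2. n1.key = 11  [11]
3. n1.lim = "vw"  ["vw"]
4. n2.key = 16  [A₀.key * 3 - 17]
5. n2.lim = "vwk"  [A₀.lim ++ "k"]
6. n4.live = true  [terminal]
7. n3.mk = 28  [28]
8. n3.hot = 26  [26]
9. n3.val = false  [false]
10. n2.ok = 1  [A.key - 15]
11. n2.acc = 0  [B.mk - 28]
12. n1.ok = 30  [A₁.ok + 29]
13. n1.acc = 22  [A₀.key + 11]
14. n5.key = 27  [A₀.acc * -1 + 49]
15. n5.lim = "wy"  ["wy"]
16. n6.key = 5  [A₀.key * -2 + 59]
17. n6.lim = "wyk"  [A₀.lim ++ "k"]
18. n7.wid = "pm"  [terminal]
19. n8.lim = true  [A.key > 4]
20. n8.off = 3  [3]
21. n9.key = 5  [5]
22. n9.lim = "rx"  ["rx"]
23. n10.wid = "qp"  [terminal]
24. n11.live = 9  [terminal]
25. n9.ok = 27  [len(c.wid) + 25]
26. n9.acc = -7  [-7]
27. n13.off = -2  [terminal]
28. n14.live = false  [terminal]
29. n12.mk = 22  [e.off * -1 + 20]
30. n12.hot = 15  [e.off * -2 + 11]
31. n12.val = true  [not d.live]
32. n8.sig = false  [A.acc == C.off]
33. n8.key = "uu"  ["uu"]
34. n6.ok = -7  [-7]
35. n6.acc = 11  [A.key + 6]
36. n15.key = 16  [len(A₀.lim) + 14]
37. n15.lim = "rwy"  ["r" ++ A₀.lim]
38. n16.lim = true  [A.key > 15]
39. n16.off = 13  [13]
40. n17.live = 1  [terminal]
41. n16.sig = true  [C.lim == true]
42. n16.key = "mp"  ["mp"]
43. n18.live = 28  [terminal]
44. n15.ok = 4  [len(A.lim) + 1]
45. n15.acc = 13  [A.key * -2 + 45]
46. n5.ok = -1  [A₂.ok - 5]
47. n5.acc = 2  [A₁.ok + A₀.key - 18]
48. n0.pre = -9  [-9]
49. n0.mk = "xy"  ["xy"]
50. n0.tag = 25  [(if S.val then A₁.acc else A₀.ok) + 23]

-1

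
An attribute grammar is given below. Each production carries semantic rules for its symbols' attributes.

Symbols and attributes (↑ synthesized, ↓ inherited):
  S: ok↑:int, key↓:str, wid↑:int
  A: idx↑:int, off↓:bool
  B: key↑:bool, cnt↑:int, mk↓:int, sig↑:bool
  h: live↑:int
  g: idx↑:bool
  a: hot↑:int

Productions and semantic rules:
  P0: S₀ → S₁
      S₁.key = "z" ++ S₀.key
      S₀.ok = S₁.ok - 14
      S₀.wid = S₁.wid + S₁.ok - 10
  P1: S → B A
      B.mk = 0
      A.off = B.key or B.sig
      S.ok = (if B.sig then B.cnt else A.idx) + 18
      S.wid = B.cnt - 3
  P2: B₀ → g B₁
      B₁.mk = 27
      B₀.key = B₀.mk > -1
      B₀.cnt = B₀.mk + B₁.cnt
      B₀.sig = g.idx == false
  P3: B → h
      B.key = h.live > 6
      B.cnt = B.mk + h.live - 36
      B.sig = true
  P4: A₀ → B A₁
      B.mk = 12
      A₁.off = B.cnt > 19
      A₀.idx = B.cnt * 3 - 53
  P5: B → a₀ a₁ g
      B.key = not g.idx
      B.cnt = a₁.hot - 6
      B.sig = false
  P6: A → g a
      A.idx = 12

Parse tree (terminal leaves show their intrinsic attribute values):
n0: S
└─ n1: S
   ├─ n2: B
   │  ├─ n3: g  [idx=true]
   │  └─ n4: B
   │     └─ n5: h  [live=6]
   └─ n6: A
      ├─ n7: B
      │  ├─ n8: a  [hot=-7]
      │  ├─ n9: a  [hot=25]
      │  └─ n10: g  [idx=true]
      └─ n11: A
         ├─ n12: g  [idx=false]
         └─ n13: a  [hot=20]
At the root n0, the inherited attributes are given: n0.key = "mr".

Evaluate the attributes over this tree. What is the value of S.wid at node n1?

1. n0.key = "mr"  [given at root]
2. n1.key = "zmr"  ["z" ++ S₀.key]
3. n2.mk = 0  [0]
4. n3.idx = true  [terminal]
5. n4.mk = 27  [27]
6. n5.live = 6  [terminal]
7. n4.key = false  [h.live > 6]
8. n4.cnt = -3  [B.mk + h.live - 36]
9. n4.sig = true  [true]
10. n2.key = true  [B₀.mk > -1]
11. n2.cnt = -3  [B₀.mk + B₁.cnt]
12. n2.sig = false  [g.idx == false]
13. n6.off = true  [B.key or B.sig]
14. n7.mk = 12  [12]
15. n8.hot = -7  [terminal]
16. n9.hot = 25  [terminal]
17. n10.idx = true  [terminal]
18. n7.key = false  [not g.idx]
19. n7.cnt = 19  [a₁.hot - 6]
20. n7.sig = false  [false]
21. n11.off = false  [B.cnt > 19]
22. n12.idx = false  [terminal]
23. n13.hot = 20  [terminal]
24. n11.idx = 12  [12]
25. n6.idx = 4  [B.cnt * 3 - 53]
26. n1.ok = 22  [(if B.sig then B.cnt else A.idx) + 18]
27. n1.wid = -6  [B.cnt - 3]
28. n0.ok = 8  [S₁.ok - 14]
29. n0.wid = 6  [S₁.wid + S₁.ok - 10]

-6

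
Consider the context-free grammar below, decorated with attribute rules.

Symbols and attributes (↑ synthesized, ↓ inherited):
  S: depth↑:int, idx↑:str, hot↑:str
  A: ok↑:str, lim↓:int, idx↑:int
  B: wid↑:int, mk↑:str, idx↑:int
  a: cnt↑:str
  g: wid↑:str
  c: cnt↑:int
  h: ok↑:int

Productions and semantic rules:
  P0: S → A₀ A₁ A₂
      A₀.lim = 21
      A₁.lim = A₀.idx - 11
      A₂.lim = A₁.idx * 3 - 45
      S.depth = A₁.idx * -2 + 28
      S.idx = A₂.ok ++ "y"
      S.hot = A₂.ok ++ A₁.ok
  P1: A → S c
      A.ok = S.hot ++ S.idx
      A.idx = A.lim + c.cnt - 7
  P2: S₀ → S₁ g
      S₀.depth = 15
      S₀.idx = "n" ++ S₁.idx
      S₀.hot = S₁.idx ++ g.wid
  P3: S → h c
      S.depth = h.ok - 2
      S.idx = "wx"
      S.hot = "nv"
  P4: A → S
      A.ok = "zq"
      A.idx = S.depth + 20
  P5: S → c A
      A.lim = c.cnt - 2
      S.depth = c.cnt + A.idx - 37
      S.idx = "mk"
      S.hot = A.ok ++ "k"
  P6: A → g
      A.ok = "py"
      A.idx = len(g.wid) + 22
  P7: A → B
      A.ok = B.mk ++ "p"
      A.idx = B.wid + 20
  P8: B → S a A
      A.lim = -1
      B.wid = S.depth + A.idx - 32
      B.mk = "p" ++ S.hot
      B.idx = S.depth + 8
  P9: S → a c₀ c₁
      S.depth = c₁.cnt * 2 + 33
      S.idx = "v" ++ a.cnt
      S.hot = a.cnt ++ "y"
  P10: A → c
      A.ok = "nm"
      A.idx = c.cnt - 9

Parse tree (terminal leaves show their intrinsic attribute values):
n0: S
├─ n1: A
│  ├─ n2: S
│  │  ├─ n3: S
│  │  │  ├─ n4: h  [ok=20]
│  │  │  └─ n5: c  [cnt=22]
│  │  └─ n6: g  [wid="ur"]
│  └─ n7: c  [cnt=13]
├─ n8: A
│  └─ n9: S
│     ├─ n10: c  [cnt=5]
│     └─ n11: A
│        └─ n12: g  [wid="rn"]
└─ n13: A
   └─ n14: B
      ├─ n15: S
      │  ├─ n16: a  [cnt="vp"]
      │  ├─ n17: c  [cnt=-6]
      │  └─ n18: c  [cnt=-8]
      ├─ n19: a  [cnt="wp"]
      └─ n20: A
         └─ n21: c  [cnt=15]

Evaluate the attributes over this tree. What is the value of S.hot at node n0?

"pvpypzq"

1. n1.lim = 21  [21]
2. n4.ok = 20  [terminal]
3. n5.cnt = 22  [terminal]
4. n3.depth = 18  [h.ok - 2]
5. n3.idx = "wx"  ["wx"]
6. n3.hot = "nv"  ["nv"]
7. n6.wid = "ur"  [terminal]
8. n2.depth = 15  [15]
9. n2.idx = "nwx"  ["n" ++ S₁.idx]
10. n2.hot = "wxur"  [S₁.idx ++ g.wid]
11. n7.cnt = 13  [terminal]
12. n1.ok = "wxurnwx"  [S.hot ++ S.idx]
13. n1.idx = 27  [A.lim + c.cnt - 7]
14. n8.lim = 16  [A₀.idx - 11]
15. n10.cnt = 5  [terminal]
16. n11.lim = 3  [c.cnt - 2]
17. n12.wid = "rn"  [terminal]
18. n11.ok = "py"  ["py"]
19. n11.idx = 24  [len(g.wid) + 22]
20. n9.depth = -8  [c.cnt + A.idx - 37]
21. n9.idx = "mk"  ["mk"]
22. n9.hot = "pyk"  [A.ok ++ "k"]
23. n8.ok = "zq"  ["zq"]
24. n8.idx = 12  [S.depth + 20]
25. n13.lim = -9  [A₁.idx * 3 - 45]
26. n16.cnt = "vp"  [terminal]
27. n17.cnt = -6  [terminal]
28. n18.cnt = -8  [terminal]
29. n15.depth = 17  [c₁.cnt * 2 + 33]
30. n15.idx = "vvp"  ["v" ++ a.cnt]
31. n15.hot = "vpy"  [a.cnt ++ "y"]
32. n19.cnt = "wp"  [terminal]
33. n20.lim = -1  [-1]
34. n21.cnt = 15  [terminal]
35. n20.ok = "nm"  ["nm"]
36. n20.idx = 6  [c.cnt - 9]
37. n14.wid = -9  [S.depth + A.idx - 32]
38. n14.mk = "pvpy"  ["p" ++ S.hot]
39. n14.idx = 25  [S.depth + 8]
40. n13.ok = "pvpyp"  [B.mk ++ "p"]
41. n13.idx = 11  [B.wid + 20]
42. n0.depth = 4  [A₁.idx * -2 + 28]
43. n0.idx = "pvpypy"  [A₂.ok ++ "y"]
44. n0.hot = "pvpypzq"  [A₂.ok ++ A₁.ok]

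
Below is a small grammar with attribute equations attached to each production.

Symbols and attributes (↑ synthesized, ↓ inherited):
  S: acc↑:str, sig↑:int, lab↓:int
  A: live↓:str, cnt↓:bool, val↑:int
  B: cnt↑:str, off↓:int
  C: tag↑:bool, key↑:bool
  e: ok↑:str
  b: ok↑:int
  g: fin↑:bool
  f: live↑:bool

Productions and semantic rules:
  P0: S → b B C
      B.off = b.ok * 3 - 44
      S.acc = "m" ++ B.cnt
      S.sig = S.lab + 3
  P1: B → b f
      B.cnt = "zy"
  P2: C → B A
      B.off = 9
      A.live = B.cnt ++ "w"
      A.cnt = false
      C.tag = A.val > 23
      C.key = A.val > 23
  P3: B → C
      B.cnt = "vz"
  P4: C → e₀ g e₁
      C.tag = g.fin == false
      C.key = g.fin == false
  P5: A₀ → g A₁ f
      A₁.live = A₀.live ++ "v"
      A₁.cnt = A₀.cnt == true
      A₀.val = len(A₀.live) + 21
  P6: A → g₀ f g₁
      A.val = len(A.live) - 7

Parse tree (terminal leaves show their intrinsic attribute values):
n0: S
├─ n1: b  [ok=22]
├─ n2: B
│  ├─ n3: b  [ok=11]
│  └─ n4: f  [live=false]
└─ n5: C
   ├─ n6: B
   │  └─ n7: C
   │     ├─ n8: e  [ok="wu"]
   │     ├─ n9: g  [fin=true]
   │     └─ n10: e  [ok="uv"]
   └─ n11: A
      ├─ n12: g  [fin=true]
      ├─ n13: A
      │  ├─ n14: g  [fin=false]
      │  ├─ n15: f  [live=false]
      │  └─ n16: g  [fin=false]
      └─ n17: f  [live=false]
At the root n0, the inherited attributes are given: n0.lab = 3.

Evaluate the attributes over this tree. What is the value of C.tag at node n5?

1. n0.lab = 3  [given at root]
2. n1.ok = 22  [terminal]
3. n2.off = 22  [b.ok * 3 - 44]
4. n3.ok = 11  [terminal]
5. n4.live = false  [terminal]
6. n2.cnt = "zy"  ["zy"]
7. n6.off = 9  [9]
8. n8.ok = "wu"  [terminal]
9. n9.fin = true  [terminal]
10. n10.ok = "uv"  [terminal]
11. n7.tag = false  [g.fin == false]
12. n7.key = false  [g.fin == false]
13. n6.cnt = "vz"  ["vz"]
14. n11.live = "vzw"  [B.cnt ++ "w"]
15. n11.cnt = false  [false]
16. n12.fin = true  [terminal]
17. n13.live = "vzwv"  [A₀.live ++ "v"]
18. n13.cnt = false  [A₀.cnt == true]
19. n14.fin = false  [terminal]
20. n15.live = false  [terminal]
21. n16.fin = false  [terminal]
22. n13.val = -3  [len(A.live) - 7]
23. n17.live = false  [terminal]
24. n11.val = 24  [len(A₀.live) + 21]
25. n5.tag = true  [A.val > 23]
26. n5.key = true  [A.val > 23]
27. n0.acc = "mzy"  ["m" ++ B.cnt]
28. n0.sig = 6  [S.lab + 3]

true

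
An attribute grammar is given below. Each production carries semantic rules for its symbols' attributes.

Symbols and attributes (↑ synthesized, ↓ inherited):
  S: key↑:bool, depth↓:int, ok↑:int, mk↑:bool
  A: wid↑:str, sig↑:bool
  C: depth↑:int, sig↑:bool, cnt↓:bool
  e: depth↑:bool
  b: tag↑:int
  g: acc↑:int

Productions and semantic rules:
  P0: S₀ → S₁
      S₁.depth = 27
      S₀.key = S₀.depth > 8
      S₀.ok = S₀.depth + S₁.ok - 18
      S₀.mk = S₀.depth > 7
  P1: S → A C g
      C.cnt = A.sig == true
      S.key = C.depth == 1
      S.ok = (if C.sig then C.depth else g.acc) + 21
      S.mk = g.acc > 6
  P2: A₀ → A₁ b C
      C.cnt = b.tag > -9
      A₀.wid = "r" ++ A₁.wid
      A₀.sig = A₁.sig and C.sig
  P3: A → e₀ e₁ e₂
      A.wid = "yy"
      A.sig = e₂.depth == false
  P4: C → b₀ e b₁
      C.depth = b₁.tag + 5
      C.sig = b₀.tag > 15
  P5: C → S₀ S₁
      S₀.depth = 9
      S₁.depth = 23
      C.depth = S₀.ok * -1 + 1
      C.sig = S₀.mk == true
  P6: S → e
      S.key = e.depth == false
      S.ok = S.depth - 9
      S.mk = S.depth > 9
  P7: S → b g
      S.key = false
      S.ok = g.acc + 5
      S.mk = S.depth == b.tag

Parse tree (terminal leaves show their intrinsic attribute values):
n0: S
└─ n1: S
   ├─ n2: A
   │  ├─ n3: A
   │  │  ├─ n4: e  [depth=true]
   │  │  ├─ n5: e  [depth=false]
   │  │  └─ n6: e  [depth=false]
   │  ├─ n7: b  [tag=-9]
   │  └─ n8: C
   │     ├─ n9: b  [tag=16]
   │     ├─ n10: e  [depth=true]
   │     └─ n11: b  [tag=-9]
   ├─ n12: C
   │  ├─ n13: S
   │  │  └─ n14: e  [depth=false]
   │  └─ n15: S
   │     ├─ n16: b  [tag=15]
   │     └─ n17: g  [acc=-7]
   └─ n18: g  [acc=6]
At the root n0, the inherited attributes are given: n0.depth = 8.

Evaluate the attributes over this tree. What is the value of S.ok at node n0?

1. n0.depth = 8  [given at root]
2. n1.depth = 27  [27]
3. n4.depth = true  [terminal]
4. n5.depth = false  [terminal]
5. n6.depth = false  [terminal]
6. n3.wid = "yy"  ["yy"]
7. n3.sig = true  [e₂.depth == false]
8. n7.tag = -9  [terminal]
9. n8.cnt = false  [b.tag > -9]
10. n9.tag = 16  [terminal]
11. n10.depth = true  [terminal]
12. n11.tag = -9  [terminal]
13. n8.depth = -4  [b₁.tag + 5]
14. n8.sig = true  [b₀.tag > 15]
15. n2.wid = "ryy"  ["r" ++ A₁.wid]
16. n2.sig = true  [A₁.sig and C.sig]
17. n12.cnt = true  [A.sig == true]
18. n13.depth = 9  [9]
19. n14.depth = false  [terminal]
20. n13.key = true  [e.depth == false]
21. n13.ok = 0  [S.depth - 9]
22. n13.mk = false  [S.depth > 9]
23. n15.depth = 23  [23]
24. n16.tag = 15  [terminal]
25. n17.acc = -7  [terminal]
26. n15.key = false  [false]
27. n15.ok = -2  [g.acc + 5]
28. n15.mk = false  [S.depth == b.tag]
29. n12.depth = 1  [S₀.ok * -1 + 1]
30. n12.sig = false  [S₀.mk == true]
31. n18.acc = 6  [terminal]
32. n1.key = true  [C.depth == 1]
33. n1.ok = 27  [(if C.sig then C.depth else g.acc) + 21]
34. n1.mk = false  [g.acc > 6]
35. n0.key = false  [S₀.depth > 8]
36. n0.ok = 17  [S₀.depth + S₁.ok - 18]
37. n0.mk = true  [S₀.depth > 7]

17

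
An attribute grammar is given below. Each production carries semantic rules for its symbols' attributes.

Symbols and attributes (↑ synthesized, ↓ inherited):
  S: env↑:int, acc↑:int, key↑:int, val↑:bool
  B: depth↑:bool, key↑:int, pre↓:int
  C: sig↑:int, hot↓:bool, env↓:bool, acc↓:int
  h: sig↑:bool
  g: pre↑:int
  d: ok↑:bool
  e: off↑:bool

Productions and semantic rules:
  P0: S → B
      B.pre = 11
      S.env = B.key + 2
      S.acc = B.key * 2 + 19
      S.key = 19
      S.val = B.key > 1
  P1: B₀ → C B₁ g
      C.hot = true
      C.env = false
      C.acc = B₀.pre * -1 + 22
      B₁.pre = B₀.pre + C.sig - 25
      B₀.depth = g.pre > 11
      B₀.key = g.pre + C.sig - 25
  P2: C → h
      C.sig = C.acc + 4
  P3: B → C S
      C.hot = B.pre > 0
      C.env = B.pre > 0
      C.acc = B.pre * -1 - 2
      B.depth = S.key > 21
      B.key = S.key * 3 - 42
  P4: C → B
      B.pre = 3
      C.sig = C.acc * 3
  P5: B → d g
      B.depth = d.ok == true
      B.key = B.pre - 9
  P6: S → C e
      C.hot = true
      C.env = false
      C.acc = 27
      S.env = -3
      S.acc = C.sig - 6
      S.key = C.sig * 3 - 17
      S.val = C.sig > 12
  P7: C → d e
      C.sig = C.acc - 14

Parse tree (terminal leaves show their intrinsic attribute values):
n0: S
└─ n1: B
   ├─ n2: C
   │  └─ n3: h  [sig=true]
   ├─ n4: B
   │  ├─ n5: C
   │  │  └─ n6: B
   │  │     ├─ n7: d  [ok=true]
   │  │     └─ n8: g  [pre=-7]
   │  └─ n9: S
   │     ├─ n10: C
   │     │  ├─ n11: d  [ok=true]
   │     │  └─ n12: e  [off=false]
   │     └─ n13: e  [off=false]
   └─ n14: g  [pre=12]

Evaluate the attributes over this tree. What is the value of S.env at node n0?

1. n1.pre = 11  [11]
2. n2.hot = true  [true]
3. n2.env = false  [false]
4. n2.acc = 11  [B₀.pre * -1 + 22]
5. n3.sig = true  [terminal]
6. n2.sig = 15  [C.acc + 4]
7. n4.pre = 1  [B₀.pre + C.sig - 25]
8. n5.hot = true  [B.pre > 0]
9. n5.env = true  [B.pre > 0]
10. n5.acc = -3  [B.pre * -1 - 2]
11. n6.pre = 3  [3]
12. n7.ok = true  [terminal]
13. n8.pre = -7  [terminal]
14. n6.depth = true  [d.ok == true]
15. n6.key = -6  [B.pre - 9]
16. n5.sig = -9  [C.acc * 3]
17. n10.hot = true  [true]
18. n10.env = false  [false]
19. n10.acc = 27  [27]
20. n11.ok = true  [terminal]
21. n12.off = false  [terminal]
22. n10.sig = 13  [C.acc - 14]
23. n13.off = false  [terminal]
24. n9.env = -3  [-3]
25. n9.acc = 7  [C.sig - 6]
26. n9.key = 22  [C.sig * 3 - 17]
27. n9.val = true  [C.sig > 12]
28. n4.depth = true  [S.key > 21]
29. n4.key = 24  [S.key * 3 - 42]
30. n14.pre = 12  [terminal]
31. n1.depth = true  [g.pre > 11]
32. n1.key = 2  [g.pre + C.sig - 25]
33. n0.env = 4  [B.key + 2]
34. n0.acc = 23  [B.key * 2 + 19]
35. n0.key = 19  [19]
36. n0.val = true  [B.key > 1]

4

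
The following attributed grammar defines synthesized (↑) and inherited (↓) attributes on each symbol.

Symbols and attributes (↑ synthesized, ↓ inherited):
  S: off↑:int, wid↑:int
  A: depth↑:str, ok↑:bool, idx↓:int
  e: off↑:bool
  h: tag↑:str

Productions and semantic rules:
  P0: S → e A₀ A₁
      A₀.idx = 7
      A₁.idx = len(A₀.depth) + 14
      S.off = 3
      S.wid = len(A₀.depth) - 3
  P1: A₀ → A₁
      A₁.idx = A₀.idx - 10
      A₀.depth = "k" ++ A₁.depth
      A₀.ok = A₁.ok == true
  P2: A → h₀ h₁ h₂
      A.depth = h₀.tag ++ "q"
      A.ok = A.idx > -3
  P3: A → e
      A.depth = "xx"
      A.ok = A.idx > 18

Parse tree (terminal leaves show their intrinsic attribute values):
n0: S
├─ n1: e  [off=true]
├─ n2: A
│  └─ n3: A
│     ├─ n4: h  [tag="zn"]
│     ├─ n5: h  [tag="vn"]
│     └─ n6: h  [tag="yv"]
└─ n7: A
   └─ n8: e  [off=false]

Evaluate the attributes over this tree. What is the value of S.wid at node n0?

1. n1.off = true  [terminal]
2. n2.idx = 7  [7]
3. n3.idx = -3  [A₀.idx - 10]
4. n4.tag = "zn"  [terminal]
5. n5.tag = "vn"  [terminal]
6. n6.tag = "yv"  [terminal]
7. n3.depth = "znq"  [h₀.tag ++ "q"]
8. n3.ok = false  [A.idx > -3]
9. n2.depth = "kznq"  ["k" ++ A₁.depth]
10. n2.ok = false  [A₁.ok == true]
11. n7.idx = 18  [len(A₀.depth) + 14]
12. n8.off = false  [terminal]
13. n7.depth = "xx"  ["xx"]
14. n7.ok = false  [A.idx > 18]
15. n0.off = 3  [3]
16. n0.wid = 1  [len(A₀.depth) - 3]

1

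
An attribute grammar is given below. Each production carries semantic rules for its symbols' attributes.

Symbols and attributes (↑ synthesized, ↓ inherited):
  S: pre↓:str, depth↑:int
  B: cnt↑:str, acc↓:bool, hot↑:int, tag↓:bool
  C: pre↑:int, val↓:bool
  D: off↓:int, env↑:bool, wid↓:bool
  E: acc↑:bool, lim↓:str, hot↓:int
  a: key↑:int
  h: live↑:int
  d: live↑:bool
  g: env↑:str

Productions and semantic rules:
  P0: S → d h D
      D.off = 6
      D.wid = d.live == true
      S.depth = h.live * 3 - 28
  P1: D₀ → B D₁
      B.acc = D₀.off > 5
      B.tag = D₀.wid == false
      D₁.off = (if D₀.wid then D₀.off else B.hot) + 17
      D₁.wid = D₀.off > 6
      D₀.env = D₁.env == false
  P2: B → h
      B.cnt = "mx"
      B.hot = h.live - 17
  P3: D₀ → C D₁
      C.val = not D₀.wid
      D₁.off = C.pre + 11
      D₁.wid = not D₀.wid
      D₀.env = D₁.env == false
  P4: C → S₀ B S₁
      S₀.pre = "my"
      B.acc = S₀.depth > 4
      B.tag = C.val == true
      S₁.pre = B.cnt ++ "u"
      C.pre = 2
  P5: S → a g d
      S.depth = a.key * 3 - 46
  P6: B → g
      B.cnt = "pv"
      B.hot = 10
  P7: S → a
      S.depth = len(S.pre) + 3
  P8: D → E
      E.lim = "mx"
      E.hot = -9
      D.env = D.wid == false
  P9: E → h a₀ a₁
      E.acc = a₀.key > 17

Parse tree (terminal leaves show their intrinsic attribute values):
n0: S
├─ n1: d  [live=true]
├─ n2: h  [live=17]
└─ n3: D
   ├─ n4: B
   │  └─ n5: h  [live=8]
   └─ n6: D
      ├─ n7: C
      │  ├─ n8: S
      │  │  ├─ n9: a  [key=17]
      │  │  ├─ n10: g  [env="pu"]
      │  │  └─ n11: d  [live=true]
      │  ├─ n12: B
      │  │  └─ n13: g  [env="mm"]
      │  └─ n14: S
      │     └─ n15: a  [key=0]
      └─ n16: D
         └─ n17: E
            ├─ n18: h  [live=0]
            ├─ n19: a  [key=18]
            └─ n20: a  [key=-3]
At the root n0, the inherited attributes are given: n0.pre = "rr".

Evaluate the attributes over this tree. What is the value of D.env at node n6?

true

1. n0.pre = "rr"  [given at root]
2. n1.live = true  [terminal]
3. n2.live = 17  [terminal]
4. n3.off = 6  [6]
5. n3.wid = true  [d.live == true]
6. n4.acc = true  [D₀.off > 5]
7. n4.tag = false  [D₀.wid == false]
8. n5.live = 8  [terminal]
9. n4.cnt = "mx"  ["mx"]
10. n4.hot = -9  [h.live - 17]
11. n6.off = 23  [(if D₀.wid then D₀.off else B.hot) + 17]
12. n6.wid = false  [D₀.off > 6]
13. n7.val = true  [not D₀.wid]
14. n8.pre = "my"  ["my"]
15. n9.key = 17  [terminal]
16. n10.env = "pu"  [terminal]
17. n11.live = true  [terminal]
18. n8.depth = 5  [a.key * 3 - 46]
19. n12.acc = true  [S₀.depth > 4]
20. n12.tag = true  [C.val == true]
21. n13.env = "mm"  [terminal]
22. n12.cnt = "pv"  ["pv"]
23. n12.hot = 10  [10]
24. n14.pre = "pvu"  [B.cnt ++ "u"]
25. n15.key = 0  [terminal]
26. n14.depth = 6  [len(S.pre) + 3]
27. n7.pre = 2  [2]
28. n16.off = 13  [C.pre + 11]
29. n16.wid = true  [not D₀.wid]
30. n17.lim = "mx"  ["mx"]
31. n17.hot = -9  [-9]
32. n18.live = 0  [terminal]
33. n19.key = 18  [terminal]
34. n20.key = -3  [terminal]
35. n17.acc = true  [a₀.key > 17]
36. n16.env = false  [D.wid == false]
37. n6.env = true  [D₁.env == false]
38. n3.env = false  [D₁.env == false]
39. n0.depth = 23  [h.live * 3 - 28]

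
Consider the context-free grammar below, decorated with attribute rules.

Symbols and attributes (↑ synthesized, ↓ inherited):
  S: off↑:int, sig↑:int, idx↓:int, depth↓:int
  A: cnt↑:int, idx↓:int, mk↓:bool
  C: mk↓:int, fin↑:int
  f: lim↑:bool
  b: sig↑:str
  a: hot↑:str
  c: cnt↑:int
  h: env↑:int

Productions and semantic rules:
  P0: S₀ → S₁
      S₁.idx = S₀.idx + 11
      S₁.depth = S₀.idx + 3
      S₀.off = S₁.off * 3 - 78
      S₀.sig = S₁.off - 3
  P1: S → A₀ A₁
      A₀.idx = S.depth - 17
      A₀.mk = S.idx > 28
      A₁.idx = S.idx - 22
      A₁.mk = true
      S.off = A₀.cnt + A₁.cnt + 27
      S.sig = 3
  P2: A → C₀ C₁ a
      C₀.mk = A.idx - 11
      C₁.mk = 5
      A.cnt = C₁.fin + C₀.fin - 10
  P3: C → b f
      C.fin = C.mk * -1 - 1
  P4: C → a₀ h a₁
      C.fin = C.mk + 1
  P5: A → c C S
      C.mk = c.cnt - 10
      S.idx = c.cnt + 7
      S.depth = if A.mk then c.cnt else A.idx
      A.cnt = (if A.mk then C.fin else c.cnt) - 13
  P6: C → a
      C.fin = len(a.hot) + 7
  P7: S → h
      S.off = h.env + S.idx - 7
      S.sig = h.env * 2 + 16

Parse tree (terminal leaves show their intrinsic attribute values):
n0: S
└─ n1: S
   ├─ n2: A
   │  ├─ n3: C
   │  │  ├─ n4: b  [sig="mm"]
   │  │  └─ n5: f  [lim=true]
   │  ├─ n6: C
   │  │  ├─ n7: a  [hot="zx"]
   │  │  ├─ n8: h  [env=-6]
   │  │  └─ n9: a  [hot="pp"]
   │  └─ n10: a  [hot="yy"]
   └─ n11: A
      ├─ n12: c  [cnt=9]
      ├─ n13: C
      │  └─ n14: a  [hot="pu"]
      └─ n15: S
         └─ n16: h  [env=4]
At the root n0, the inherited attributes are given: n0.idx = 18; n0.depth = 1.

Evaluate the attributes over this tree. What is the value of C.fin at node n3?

6

1. n0.idx = 18  [given at root]
2. n0.depth = 1  [given at root]
3. n1.idx = 29  [S₀.idx + 11]
4. n1.depth = 21  [S₀.idx + 3]
5. n2.idx = 4  [S.depth - 17]
6. n2.mk = true  [S.idx > 28]
7. n3.mk = -7  [A.idx - 11]
8. n4.sig = "mm"  [terminal]
9. n5.lim = true  [terminal]
10. n3.fin = 6  [C.mk * -1 - 1]
11. n6.mk = 5  [5]
12. n7.hot = "zx"  [terminal]
13. n8.env = -6  [terminal]
14. n9.hot = "pp"  [terminal]
15. n6.fin = 6  [C.mk + 1]
16. n10.hot = "yy"  [terminal]
17. n2.cnt = 2  [C₁.fin + C₀.fin - 10]
18. n11.idx = 7  [S.idx - 22]
19. n11.mk = true  [true]
20. n12.cnt = 9  [terminal]
21. n13.mk = -1  [c.cnt - 10]
22. n14.hot = "pu"  [terminal]
23. n13.fin = 9  [len(a.hot) + 7]
24. n15.idx = 16  [c.cnt + 7]
25. n15.depth = 9  [if A.mk then c.cnt else A.idx]
26. n16.env = 4  [terminal]
27. n15.off = 13  [h.env + S.idx - 7]
28. n15.sig = 24  [h.env * 2 + 16]
29. n11.cnt = -4  [(if A.mk then C.fin else c.cnt) - 13]
30. n1.off = 25  [A₀.cnt + A₁.cnt + 27]
31. n1.sig = 3  [3]
32. n0.off = -3  [S₁.off * 3 - 78]
33. n0.sig = 22  [S₁.off - 3]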